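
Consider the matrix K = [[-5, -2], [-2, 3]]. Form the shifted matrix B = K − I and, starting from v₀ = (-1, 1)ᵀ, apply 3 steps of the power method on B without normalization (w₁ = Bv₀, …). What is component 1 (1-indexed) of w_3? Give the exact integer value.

B = K − I has rows (-6, -2); (-2, 2)
w1 = Bv₀ = (4, 4)
w2 = Bw1 = (-32, 0)
w3 = Bw2 = (192, 64)
Requested component of w3: 192

192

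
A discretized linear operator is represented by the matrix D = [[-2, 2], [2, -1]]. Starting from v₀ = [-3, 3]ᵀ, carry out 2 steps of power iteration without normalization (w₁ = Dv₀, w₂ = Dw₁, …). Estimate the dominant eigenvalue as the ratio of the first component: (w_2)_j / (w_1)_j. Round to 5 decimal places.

-3.50000

w1 = Dv₀ = (12, -9)
w2 = Dw1 = (-42, 33)
Ratio at component: -42 / 12 = -3.50000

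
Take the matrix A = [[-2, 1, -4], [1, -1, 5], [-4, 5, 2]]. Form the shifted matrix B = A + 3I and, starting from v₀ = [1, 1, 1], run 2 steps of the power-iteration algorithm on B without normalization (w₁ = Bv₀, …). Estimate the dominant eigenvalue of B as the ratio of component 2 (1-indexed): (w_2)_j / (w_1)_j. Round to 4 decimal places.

5.5000

B = A + 3I has rows (1, 1, -4); (1, 2, 5); (-4, 5, 5)
w1 = Bv₀ = (1·1 + 1·1 + (-4)·1; 1·1 + 2·1 + 5·1; (-4)·1 + 5·1 + 5·1) = (-2, 8, 6)
w2 = Bw1 = (1·(-2) + 1·8 + (-4)·6; 1·(-2) + 2·8 + 5·6; (-4)·(-2) + 5·8 + 5·6) = (-18, 44, 78)
Ratio: 44/8 = 5.5000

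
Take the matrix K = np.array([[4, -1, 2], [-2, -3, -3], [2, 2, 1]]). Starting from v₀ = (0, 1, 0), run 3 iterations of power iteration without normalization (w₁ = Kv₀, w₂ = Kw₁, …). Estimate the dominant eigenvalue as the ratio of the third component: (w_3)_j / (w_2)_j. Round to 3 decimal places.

λ ≈ -1.667

w1 = Kv₀ = (4·0 + (-1)·1 + 2·0; (-2)·0 + (-3)·1 + (-3)·0; 2·0 + 2·1 + 1·0) = (-1, -3, 2)
w2 = Kw1 = (4·(-1) + (-1)·(-3) + 2·2; (-2)·(-1) + (-3)·(-3) + (-3)·2; 2·(-1) + 2·(-3) + 1·2) = (3, 5, -6)
w3 = Kw2 = (-5, -3, 10)
Ratio at component: 10 / -6 = -1.667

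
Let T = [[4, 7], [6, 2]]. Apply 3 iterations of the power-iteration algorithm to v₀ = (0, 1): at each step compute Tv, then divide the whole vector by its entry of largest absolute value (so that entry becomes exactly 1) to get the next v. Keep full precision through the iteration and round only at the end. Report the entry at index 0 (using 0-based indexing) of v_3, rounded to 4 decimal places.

1.0000

Tv0 = (7.00000, 2.00000); divide by 7.00000 → v1 = (1.00000, 0.28571)
Tv1 = (6.00000, 6.57143); divide by 6.57143 → v2 = (0.91304, 1.00000)
Tv2 = (10.65217, 7.47826); divide by 10.65217 → v3 = (1.00000, 0.70204)
Requested entry of v3: 490/490 = 1.0000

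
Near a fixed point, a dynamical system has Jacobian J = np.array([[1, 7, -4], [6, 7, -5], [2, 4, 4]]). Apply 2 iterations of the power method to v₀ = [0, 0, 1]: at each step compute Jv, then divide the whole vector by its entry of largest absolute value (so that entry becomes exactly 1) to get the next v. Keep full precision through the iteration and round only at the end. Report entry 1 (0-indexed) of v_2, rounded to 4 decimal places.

1.0000

Jv0 = (-4.00000, -5.00000, 4.00000); divide by -5.00000 → v1 = (0.80000, 1.00000, -0.80000)
Jv1 = (11.00000, 15.80000, 2.40000); divide by 15.80000 → v2 = (0.69620, 1.00000, 0.15190)
Requested entry of v2: -79/-79 = 1.0000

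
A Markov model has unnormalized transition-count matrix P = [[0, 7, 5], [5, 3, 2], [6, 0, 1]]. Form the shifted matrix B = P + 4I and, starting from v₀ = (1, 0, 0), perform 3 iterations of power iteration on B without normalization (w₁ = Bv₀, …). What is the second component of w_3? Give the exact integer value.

B = P + 4I has rows (4, 7, 5); (5, 7, 2); (6, 0, 5)
w1 = Bv₀ = (4·1 + 7·0 + 5·0; 5·1 + 7·0 + 2·0; 6·1 + 0·0 + 5·0) = (4, 5, 6)
w2 = Bw1 = (4·4 + 7·5 + 5·6; 5·4 + 7·5 + 2·6; 6·4 + 0·5 + 5·6) = (81, 67, 54)
w3 = Bw2 = (1063, 982, 756)
Requested component of w3: 982

982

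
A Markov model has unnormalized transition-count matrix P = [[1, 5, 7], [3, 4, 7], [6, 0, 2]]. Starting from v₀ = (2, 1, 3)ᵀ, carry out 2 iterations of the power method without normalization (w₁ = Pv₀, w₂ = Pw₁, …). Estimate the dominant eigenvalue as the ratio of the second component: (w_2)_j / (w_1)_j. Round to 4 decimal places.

λ ≈ 10.7742

w1 = Pv₀ = (1·2 + 5·1 + 7·3; 3·2 + 4·1 + 7·3; 6·2 + 0·1 + 2·3) = (28, 31, 18)
w2 = Pw1 = (1·28 + 5·31 + 7·18; 3·28 + 4·31 + 7·18; 6·28 + 0·31 + 2·18) = (309, 334, 204)
Ratio at component: 334 / 31 = 10.7742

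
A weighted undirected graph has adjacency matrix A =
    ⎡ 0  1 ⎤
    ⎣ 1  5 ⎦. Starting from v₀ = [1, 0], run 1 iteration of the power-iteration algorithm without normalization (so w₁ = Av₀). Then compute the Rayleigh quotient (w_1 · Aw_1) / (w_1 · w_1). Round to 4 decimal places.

λ ≈ 5.0000

w1 = Av₀ = (0·1 + 1·0; 1·1 + 5·0) = (0, 1)
Aw1 = (1, 5)
w1·Aw1 = 0·1 + 1·5 = 5; w1·w1 = 0·0 + 1·1 = 1
λ ≈ 5/1 = 5.0000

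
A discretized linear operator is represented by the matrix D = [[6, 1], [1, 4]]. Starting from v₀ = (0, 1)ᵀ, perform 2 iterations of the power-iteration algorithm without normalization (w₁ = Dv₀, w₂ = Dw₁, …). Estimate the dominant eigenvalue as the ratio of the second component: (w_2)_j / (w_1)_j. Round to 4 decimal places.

w1 = Dv₀ = (1, 4)
w2 = Dw1 = (10, 17)
Ratio at component: 17 / 4 = 4.2500

4.2500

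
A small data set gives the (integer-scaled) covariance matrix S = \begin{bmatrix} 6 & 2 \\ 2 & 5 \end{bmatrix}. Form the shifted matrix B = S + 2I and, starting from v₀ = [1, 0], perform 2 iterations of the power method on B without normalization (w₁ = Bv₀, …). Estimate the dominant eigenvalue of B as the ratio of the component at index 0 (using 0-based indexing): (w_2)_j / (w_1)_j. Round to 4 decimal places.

8.5000

B = S + 2I has rows (8, 2); (2, 7)
w1 = Bv₀ = (8, 2)
w2 = Bw1 = (68, 30)
Ratio: 68/8 = 8.5000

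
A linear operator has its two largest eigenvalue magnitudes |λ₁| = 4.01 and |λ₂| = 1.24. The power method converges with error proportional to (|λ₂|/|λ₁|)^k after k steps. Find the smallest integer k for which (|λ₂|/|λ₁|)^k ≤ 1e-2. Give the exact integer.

|λ₂/λ₁| = 1.24/4.01 = 0.30923
Need k ≥ ln(1e-2) / ln(0.30923) = -4.6052 / -1.1737 ≈ 3.924
Smallest integer k satisfying the bound: 4

4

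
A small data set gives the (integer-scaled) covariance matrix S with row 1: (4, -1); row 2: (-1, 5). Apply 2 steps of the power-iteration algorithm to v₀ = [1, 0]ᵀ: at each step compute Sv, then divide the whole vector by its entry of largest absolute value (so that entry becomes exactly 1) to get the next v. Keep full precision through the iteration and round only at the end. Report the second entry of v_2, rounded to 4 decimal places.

-0.5294

Sv0 = (4.00000, -1.00000); divide by 4.00000 → v1 = (1.00000, -0.25000)
Sv1 = (4.25000, -2.25000); divide by 4.25000 → v2 = (1.00000, -0.52941)
Requested entry of v2: -9/17 = -0.5294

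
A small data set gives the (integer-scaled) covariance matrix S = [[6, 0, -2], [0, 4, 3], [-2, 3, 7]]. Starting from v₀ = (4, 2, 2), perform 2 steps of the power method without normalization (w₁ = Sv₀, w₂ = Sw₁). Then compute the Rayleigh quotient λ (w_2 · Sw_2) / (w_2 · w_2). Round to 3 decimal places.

λ ≈ 6.196

w1 = Sv₀ = (6·4 + 0·2 + (-2)·2; 0·4 + 4·2 + 3·2; (-2)·4 + 3·2 + 7·2) = (20, 14, 12)
w2 = Sw1 = (6·20 + 0·14 + (-2)·12; 0·20 + 4·14 + 3·12; (-2)·20 + 3·14 + 7·12) = (96, 92, 86)
Sw2 = (404, 626, 686)
w2·Sw2 = 96·404 + 92·626 + 86·686 = 155372; w2·w2 = 96·96 + 92·92 + 86·86 = 25076
λ ≈ 155372/25076 = 6.196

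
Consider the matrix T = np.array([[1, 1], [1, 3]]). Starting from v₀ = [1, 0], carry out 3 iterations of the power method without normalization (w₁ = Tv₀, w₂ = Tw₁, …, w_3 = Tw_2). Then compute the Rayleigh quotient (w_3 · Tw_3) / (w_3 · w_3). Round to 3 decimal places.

3.414

w1 = Tv₀ = (1·1 + 1·0; 1·1 + 3·0) = (1, 1)
w2 = Tw1 = (1·1 + 1·1; 1·1 + 3·1) = (2, 4)
w3 = Tw2 = (6, 14)
Tw3 = (20, 48)
w3·Tw3 = 6·20 + 14·48 = 792; w3·w3 = 6·6 + 14·14 = 232
λ ≈ 792/232 = 3.414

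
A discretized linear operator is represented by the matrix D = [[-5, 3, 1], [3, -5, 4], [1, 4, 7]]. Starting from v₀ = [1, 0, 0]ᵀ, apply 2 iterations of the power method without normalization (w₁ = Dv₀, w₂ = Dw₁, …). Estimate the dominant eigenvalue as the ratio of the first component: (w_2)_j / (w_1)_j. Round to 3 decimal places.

λ ≈ -7.000

w1 = Dv₀ = ((-5)·1 + 3·0 + 1·0; 3·1 + (-5)·0 + 4·0; 1·1 + 4·0 + 7·0) = (-5, 3, 1)
w2 = Dw1 = ((-5)·(-5) + 3·3 + 1·1; 3·(-5) + (-5)·3 + 4·1; 1·(-5) + 4·3 + 7·1) = (35, -26, 14)
Ratio at component: 35 / -5 = -7.000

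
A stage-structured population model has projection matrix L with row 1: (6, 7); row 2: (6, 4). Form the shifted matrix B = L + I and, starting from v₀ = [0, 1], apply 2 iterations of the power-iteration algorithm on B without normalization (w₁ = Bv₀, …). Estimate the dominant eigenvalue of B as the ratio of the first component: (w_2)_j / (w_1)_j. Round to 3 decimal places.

B = L + I has rows (7, 7); (6, 5)
w1 = Bv₀ = (7, 5)
w2 = Bw1 = (84, 67)
Ratio: 84/7 = 12.000

12.000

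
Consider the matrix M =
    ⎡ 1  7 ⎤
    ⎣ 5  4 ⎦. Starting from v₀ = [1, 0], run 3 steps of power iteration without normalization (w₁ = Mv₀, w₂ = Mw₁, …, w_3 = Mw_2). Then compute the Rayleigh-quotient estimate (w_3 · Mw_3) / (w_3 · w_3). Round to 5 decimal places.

8.68103

w1 = Mv₀ = (1, 5)
w2 = Mw1 = (36, 25)
w3 = Mw2 = (211, 280)
Mw3 = (2171, 2175)
w3·Mw3 = 211·2171 + 280·2175 = 1067081; w3·w3 = 211·211 + 280·280 = 122921
λ ≈ 1067081/122921 = 8.68103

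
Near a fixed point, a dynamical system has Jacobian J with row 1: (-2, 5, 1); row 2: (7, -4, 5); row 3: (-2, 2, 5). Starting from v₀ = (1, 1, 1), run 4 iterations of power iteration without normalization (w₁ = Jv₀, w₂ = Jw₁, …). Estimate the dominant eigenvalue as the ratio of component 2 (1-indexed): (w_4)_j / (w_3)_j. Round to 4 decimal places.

λ ≈ -0.7265

w1 = Jv₀ = (4, 8, 5)
w2 = Jw1 = (37, 21, 33)
w3 = Jw2 = (64, 340, 133)
w4 = Jw3 = (1705, -247, 1217)
Ratio at component: -247 / 340 = -0.7265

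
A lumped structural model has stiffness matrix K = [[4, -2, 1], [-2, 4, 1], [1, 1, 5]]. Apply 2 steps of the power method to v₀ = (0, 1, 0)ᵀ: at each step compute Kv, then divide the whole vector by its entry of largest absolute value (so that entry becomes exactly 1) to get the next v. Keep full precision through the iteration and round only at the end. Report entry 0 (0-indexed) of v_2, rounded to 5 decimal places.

Kv0 = (-2.000000, 4.000000, 1.000000); divide by 4.000000 → v1 = (-0.500000, 1.000000, 0.250000)
Kv1 = (-3.750000, 5.250000, 1.750000); divide by 5.250000 → v2 = (-0.714286, 1.000000, 0.333333)
Requested entry of v2: -15/21 = -0.71429

-0.71429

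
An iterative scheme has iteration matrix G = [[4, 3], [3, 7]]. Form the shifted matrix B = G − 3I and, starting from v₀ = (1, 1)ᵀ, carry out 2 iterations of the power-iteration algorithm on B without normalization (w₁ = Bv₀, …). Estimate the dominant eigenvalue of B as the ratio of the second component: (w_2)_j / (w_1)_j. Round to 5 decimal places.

5.71429

B = G − 3I has rows (1, 3); (3, 4)
w1 = Bv₀ = (1·1 + 3·1; 3·1 + 4·1) = (4, 7)
w2 = Bw1 = (1·4 + 3·7; 3·4 + 4·7) = (25, 40)
Ratio: 40/7 = 5.71429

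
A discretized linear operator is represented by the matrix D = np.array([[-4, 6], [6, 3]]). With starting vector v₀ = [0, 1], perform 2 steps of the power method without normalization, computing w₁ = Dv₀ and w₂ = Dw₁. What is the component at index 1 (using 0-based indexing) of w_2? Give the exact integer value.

45

w1 = Dv₀ = ((-4)·0 + 6·1; 6·0 + 3·1) = (6, 3)
w2 = Dw1 = ((-4)·6 + 6·3; 6·6 + 3·3) = (-6, 45)
The requested component of w2 is 45.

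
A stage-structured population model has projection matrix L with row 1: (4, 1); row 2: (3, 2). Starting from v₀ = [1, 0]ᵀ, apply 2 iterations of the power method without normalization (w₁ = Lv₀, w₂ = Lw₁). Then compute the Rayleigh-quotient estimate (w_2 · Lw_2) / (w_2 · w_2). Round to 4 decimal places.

w1 = Lv₀ = (4·1 + 1·0; 3·1 + 2·0) = (4, 3)
w2 = Lw1 = (4·4 + 1·3; 3·4 + 2·3) = (19, 18)
Lw2 = (94, 93)
w2·Lw2 = 19·94 + 18·93 = 3460; w2·w2 = 19·19 + 18·18 = 685
λ ≈ 3460/685 = 5.0511

5.0511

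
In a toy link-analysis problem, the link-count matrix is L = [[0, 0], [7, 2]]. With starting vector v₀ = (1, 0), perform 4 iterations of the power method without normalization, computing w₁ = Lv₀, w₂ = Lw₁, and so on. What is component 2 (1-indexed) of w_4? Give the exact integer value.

w1 = Lv₀ = (0, 7)
w2 = Lw1 = (0, 14)
w3 = Lw2 = (0, 28)
w4 = Lw3 = (0, 56)
The requested component of w4 is 56.

56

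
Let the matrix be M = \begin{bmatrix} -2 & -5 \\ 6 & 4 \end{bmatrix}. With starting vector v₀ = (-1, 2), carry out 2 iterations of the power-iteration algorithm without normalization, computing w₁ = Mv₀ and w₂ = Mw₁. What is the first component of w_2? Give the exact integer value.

w1 = Mv₀ = ((-2)·(-1) + (-5)·2; 6·(-1) + 4·2) = (-8, 2)
w2 = Mw1 = ((-2)·(-8) + (-5)·2; 6·(-8) + 4·2) = (6, -40)
The requested component of w2 is 6.

6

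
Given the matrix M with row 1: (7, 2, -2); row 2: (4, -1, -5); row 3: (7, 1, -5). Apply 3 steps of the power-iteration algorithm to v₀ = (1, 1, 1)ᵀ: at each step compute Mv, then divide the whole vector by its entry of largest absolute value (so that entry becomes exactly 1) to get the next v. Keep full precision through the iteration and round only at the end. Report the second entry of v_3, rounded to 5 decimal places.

-0.07950

Mv0 = (7.000000, -2.000000, 3.000000); divide by 7.000000 → v1 = (1.000000, -0.285714, 0.428571)
Mv1 = (5.571429, 2.142857, 4.571429); divide by 5.571429 → v2 = (1.000000, 0.384615, 0.820513)
Mv2 = (6.128205, -0.487179, 3.282051); divide by 6.128205 → v3 = (1.000000, -0.079498, 0.535565)
Requested entry of v3: -19/239 = -0.07950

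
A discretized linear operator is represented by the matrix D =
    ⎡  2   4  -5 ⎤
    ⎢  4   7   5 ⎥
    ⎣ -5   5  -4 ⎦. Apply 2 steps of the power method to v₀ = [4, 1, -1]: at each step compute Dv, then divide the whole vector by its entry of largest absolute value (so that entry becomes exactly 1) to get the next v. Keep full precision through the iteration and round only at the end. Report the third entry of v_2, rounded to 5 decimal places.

Dv0 = (17.000000, 18.000000, -11.000000); divide by 18.000000 → v1 = (0.944444, 1.000000, -0.611111)
Dv1 = (8.944444, 7.722222, 2.722222); divide by 8.944444 → v2 = (1.000000, 0.863354, 0.304348)
Requested entry of v2: 49/161 = 0.30435

0.30435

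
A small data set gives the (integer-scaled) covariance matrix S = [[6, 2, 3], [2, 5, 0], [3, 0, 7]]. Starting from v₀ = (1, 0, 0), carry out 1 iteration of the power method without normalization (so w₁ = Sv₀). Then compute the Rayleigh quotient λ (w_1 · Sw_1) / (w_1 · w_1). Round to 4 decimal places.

w1 = Sv₀ = (6·1 + 2·0 + 3·0; 2·1 + 5·0 + 0·0; 3·1 + 0·0 + 7·0) = (6, 2, 3)
Sw1 = (49, 22, 39)
w1·Sw1 = 6·49 + 2·22 + 3·39 = 455; w1·w1 = 6·6 + 2·2 + 3·3 = 49
λ ≈ 455/49 = 9.2857

9.2857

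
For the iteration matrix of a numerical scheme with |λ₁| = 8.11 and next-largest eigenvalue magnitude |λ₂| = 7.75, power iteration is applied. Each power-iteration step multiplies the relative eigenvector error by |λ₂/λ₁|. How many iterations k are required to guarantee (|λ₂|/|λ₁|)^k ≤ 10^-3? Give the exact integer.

|λ₂/λ₁| = 7.75/8.11 = 0.95561
Need k ≥ ln(10^-3) / ln(0.95561) = -6.9078 / -0.0454 ≈ 152.136
Smallest integer k satisfying the bound: 153

153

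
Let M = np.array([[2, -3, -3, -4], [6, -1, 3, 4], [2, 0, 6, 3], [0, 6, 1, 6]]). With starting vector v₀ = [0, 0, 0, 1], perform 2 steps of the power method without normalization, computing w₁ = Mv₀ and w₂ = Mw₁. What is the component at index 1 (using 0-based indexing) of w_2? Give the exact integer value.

5

w1 = Mv₀ = (-4, 4, 3, 6)
w2 = Mw1 = (-53, 5, 28, 63)
The requested component of w2 is 5.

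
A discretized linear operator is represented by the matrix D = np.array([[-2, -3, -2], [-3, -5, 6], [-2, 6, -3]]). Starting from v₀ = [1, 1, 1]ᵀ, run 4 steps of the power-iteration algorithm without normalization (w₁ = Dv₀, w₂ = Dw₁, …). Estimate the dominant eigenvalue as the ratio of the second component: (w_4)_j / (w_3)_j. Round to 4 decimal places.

w1 = Dv₀ = ((-2)·1 + (-3)·1 + (-2)·1; (-3)·1 + (-5)·1 + 6·1; (-2)·1 + 6·1 + (-3)·1) = (-7, -2, 1)
w2 = Dw1 = ((-2)·(-7) + (-3)·(-2) + (-2)·1; (-3)·(-7) + (-5)·(-2) + 6·1; (-2)·(-7) + 6·(-2) + (-3)·1) = (18, 37, -1)
w3 = Dw2 = (-145, -245, 189)
w4 = Dw3 = (647, 2794, -1747)
Ratio at component: 2794 / -245 = -11.4041

-11.4041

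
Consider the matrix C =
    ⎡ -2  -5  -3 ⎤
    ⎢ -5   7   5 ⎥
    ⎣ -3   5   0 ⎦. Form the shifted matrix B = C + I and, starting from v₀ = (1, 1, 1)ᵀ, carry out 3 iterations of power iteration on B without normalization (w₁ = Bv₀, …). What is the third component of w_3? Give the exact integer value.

B = C + I has rows (-1, -5, -3); (-5, 8, 5); (-3, 5, 1)
w1 = Bv₀ = ((-1)·1 + (-5)·1 + (-3)·1; (-5)·1 + 8·1 + 5·1; (-3)·1 + 5·1 + 1·1) = (-9, 8, 3)
w2 = Bw1 = ((-1)·(-9) + (-5)·8 + (-3)·3; (-5)·(-9) + 8·8 + 5·3; (-3)·(-9) + 5·8 + 1·3) = (-40, 124, 70)
w3 = Bw2 = (-790, 1542, 810)
Requested component of w3: 810

810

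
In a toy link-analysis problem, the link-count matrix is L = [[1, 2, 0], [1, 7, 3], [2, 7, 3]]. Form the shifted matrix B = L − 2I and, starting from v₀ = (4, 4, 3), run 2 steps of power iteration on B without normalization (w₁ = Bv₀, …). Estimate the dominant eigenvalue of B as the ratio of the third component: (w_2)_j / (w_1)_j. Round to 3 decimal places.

B = L − 2I has rows (-1, 2, 0); (1, 5, 3); (2, 7, 1)
w1 = Bv₀ = (4, 33, 39)
w2 = Bw1 = (62, 286, 278)
Ratio: 278/39 = 7.128

7.128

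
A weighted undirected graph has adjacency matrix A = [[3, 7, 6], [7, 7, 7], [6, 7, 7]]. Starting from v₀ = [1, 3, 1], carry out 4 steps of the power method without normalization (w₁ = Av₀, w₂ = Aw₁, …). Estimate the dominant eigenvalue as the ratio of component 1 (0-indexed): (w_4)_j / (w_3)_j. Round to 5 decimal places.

λ ≈ 19.22797

w1 = Av₀ = (3·1 + 7·3 + 6·1; 7·1 + 7·3 + 7·1; 6·1 + 7·3 + 7·1) = (30, 35, 34)
w2 = Aw1 = (3·30 + 7·35 + 6·34; 7·30 + 7·35 + 7·34; 6·30 + 7·35 + 7·34) = (539, 693, 663)
w3 = Aw2 = (10446, 13265, 12726)
w4 = Aw3 = (200549, 255059, 244613)
Ratio at component: 255059 / 13265 = 19.22797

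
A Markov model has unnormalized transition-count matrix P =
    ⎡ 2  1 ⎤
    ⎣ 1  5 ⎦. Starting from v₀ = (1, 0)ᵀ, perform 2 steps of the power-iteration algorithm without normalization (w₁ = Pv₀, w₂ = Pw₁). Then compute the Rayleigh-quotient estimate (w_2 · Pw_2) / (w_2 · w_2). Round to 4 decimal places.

4.9324

w1 = Pv₀ = (2·1 + 1·0; 1·1 + 5·0) = (2, 1)
w2 = Pw1 = (2·2 + 1·1; 1·2 + 5·1) = (5, 7)
Pw2 = (17, 40)
w2·Pw2 = 5·17 + 7·40 = 365; w2·w2 = 5·5 + 7·7 = 74
λ ≈ 365/74 = 4.9324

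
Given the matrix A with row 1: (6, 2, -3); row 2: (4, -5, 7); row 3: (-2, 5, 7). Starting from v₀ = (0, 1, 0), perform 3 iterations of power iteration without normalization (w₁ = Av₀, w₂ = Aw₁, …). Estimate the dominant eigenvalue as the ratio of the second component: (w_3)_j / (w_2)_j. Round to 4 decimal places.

w1 = Av₀ = (2, -5, 5)
w2 = Aw1 = (-13, 68, 6)
w3 = Aw2 = (40, -350, 408)
Ratio at component: -350 / 68 = -5.1471

λ ≈ -5.1471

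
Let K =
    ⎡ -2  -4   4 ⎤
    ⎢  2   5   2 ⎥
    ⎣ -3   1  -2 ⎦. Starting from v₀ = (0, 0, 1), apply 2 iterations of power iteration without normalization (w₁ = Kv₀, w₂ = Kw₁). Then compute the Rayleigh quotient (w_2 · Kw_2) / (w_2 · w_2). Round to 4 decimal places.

w1 = Kv₀ = (4, 2, -2)
w2 = Kw1 = (-24, 14, -6)
Kw2 = (-32, 10, 98)
w2·Kw2 = (-24)·(-32) + 14·10 + (-6)·98 = 320; w2·w2 = (-24)·(-24) + 14·14 + (-6)·(-6) = 808
λ ≈ 320/808 = 0.3960

0.3960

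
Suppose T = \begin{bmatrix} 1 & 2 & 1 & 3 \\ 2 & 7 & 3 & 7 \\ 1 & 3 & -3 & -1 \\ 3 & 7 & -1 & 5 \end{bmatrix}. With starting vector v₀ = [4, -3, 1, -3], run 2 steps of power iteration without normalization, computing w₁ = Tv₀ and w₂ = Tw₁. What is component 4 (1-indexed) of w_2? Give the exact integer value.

-367

w1 = Tv₀ = (-10, -31, -5, -25)
w2 = Tw1 = (-152, -427, -63, -367)
The requested component of w2 is -367.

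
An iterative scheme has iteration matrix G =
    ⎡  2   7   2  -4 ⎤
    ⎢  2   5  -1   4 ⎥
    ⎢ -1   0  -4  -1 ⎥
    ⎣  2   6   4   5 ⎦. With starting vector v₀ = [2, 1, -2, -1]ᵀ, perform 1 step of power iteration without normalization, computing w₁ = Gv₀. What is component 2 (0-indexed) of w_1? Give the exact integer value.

7

w1 = Gv₀ = (2·2 + 7·1 + 2·(-2) + (-4)·(-1); 2·2 + 5·1 + (-1)·(-2) + 4·(-1); (-1)·2 + 0·1 + (-4)·(-2) + (-1)·(-1); 2·2 + 6·1 + 4·(-2) + 5·(-1)) = (11, 7, 7, -3)
The requested component of w1 is 7.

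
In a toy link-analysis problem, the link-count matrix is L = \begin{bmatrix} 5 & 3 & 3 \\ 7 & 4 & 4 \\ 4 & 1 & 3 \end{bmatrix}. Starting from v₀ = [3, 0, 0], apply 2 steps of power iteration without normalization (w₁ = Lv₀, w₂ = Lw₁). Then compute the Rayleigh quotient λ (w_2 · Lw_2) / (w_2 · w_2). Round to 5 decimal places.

w1 = Lv₀ = (5·3 + 3·0 + 3·0; 7·3 + 4·0 + 4·0; 4·3 + 1·0 + 3·0) = (15, 21, 12)
w2 = Lw1 = (5·15 + 3·21 + 3·12; 7·15 + 4·21 + 4·12; 4·15 + 1·21 + 3·12) = (174, 237, 117)
Lw2 = (1932, 2634, 1284)
w2·Lw2 = 174·1932 + 237·2634 + 117·1284 = 1110654; w2·w2 = 174·174 + 237·237 + 117·117 = 100134
λ ≈ 1110654/100134 = 11.09168

11.09168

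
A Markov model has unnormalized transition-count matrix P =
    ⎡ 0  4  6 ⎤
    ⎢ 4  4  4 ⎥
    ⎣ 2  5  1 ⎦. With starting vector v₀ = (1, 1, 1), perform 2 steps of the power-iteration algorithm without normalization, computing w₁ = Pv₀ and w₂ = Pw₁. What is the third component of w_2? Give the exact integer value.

88

w1 = Pv₀ = (10, 12, 8)
w2 = Pw1 = (96, 120, 88)
The requested component of w2 is 88.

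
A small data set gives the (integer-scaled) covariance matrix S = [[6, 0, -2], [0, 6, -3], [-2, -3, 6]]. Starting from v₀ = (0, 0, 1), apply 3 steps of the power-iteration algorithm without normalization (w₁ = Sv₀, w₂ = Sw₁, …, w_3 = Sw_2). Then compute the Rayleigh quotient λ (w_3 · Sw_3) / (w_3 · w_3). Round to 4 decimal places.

λ ≈ 9.6038

w1 = Sv₀ = (6·0 + 0·0 + (-2)·1; 0·0 + 6·0 + (-3)·1; (-2)·0 + (-3)·0 + 6·1) = (-2, -3, 6)
w2 = Sw1 = (6·(-2) + 0·(-3) + (-2)·6; 0·(-2) + 6·(-3) + (-3)·6; (-2)·(-2) + (-3)·(-3) + 6·6) = (-24, -36, 49)
w3 = Sw2 = (-242, -363, 450)
Sw3 = (-2352, -3528, 4273)
w3·Sw3 = (-242)·(-2352) + (-363)·(-3528) + 450·4273 = 3772698; w3·w3 = (-242)·(-242) + (-363)·(-363) + 450·450 = 392833
λ ≈ 3772698/392833 = 9.6038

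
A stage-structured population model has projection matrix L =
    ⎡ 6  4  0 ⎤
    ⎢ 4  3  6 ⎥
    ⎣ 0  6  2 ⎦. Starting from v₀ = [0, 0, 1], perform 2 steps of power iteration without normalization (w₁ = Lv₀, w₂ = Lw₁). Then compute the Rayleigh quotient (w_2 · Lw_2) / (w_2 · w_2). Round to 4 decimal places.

w1 = Lv₀ = (0, 6, 2)
w2 = Lw1 = (24, 30, 40)
Lw2 = (264, 426, 260)
w2·Lw2 = 24·264 + 30·426 + 40·260 = 29516; w2·w2 = 24·24 + 30·30 + 40·40 = 3076
λ ≈ 29516/3076 = 9.5956

λ ≈ 9.5956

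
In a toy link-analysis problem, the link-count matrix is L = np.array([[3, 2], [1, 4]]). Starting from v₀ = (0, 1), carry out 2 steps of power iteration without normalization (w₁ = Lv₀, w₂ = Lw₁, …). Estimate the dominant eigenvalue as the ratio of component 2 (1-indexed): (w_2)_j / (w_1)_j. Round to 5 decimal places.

w1 = Lv₀ = (3·0 + 2·1; 1·0 + 4·1) = (2, 4)
w2 = Lw1 = (3·2 + 2·4; 1·2 + 4·4) = (14, 18)
Ratio at component: 18 / 4 = 4.50000

4.50000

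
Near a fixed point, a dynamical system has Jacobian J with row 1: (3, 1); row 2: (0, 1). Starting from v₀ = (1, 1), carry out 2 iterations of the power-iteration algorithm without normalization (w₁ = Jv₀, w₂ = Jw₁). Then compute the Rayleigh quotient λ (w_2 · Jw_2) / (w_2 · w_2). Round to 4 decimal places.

3.0647

w1 = Jv₀ = (4, 1)
w2 = Jw1 = (13, 1)
Jw2 = (40, 1)
w2·Jw2 = 13·40 + 1·1 = 521; w2·w2 = 13·13 + 1·1 = 170
λ ≈ 521/170 = 3.0647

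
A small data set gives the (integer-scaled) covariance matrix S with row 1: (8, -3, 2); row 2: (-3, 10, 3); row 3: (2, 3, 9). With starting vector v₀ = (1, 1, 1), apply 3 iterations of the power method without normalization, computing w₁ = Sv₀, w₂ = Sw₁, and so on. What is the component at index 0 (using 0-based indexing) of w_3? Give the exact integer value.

409

w1 = Sv₀ = (8·1 + (-3)·1 + 2·1; (-3)·1 + 10·1 + 3·1; 2·1 + 3·1 + 9·1) = (7, 10, 14)
w2 = Sw1 = (8·7 + (-3)·10 + 2·14; (-3)·7 + 10·10 + 3·14; 2·7 + 3·10 + 9·14) = (54, 121, 170)
w3 = Sw2 = (409, 1558, 2001)
The requested component of w3 is 409.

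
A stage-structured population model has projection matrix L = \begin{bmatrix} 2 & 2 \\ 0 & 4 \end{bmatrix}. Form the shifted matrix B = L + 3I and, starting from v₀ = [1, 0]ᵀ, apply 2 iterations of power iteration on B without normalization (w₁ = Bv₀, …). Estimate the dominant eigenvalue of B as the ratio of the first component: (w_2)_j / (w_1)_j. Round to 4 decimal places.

B = L + 3I has rows (5, 2); (0, 7)
w1 = Bv₀ = (5·1 + 2·0; 0·1 + 7·0) = (5, 0)
w2 = Bw1 = (5·5 + 2·0; 0·5 + 7·0) = (25, 0)
Ratio: 25/5 = 5.0000

μ ≈ 5.0000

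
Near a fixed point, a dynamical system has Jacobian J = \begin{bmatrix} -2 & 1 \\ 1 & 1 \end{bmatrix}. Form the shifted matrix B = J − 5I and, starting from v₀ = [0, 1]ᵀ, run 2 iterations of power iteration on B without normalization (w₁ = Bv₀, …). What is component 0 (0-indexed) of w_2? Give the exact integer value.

-11

B = J − 5I has rows (-7, 1); (1, -4)
w1 = Bv₀ = ((-7)·0 + 1·1; 1·0 + (-4)·1) = (1, -4)
w2 = Bw1 = ((-7)·1 + 1·(-4); 1·1 + (-4)·(-4)) = (-11, 17)
Requested component of w2: -11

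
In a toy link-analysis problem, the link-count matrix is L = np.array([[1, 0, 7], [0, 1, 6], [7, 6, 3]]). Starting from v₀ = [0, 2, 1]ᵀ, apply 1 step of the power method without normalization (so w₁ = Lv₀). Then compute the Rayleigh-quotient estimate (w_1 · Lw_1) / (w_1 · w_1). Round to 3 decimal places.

λ ≈ 10.941

w1 = Lv₀ = (1·0 + 0·2 + 7·1; 0·0 + 1·2 + 6·1; 7·0 + 6·2 + 3·1) = (7, 8, 15)
Lw1 = (112, 98, 142)
w1·Lw1 = 7·112 + 8·98 + 15·142 = 3698; w1·w1 = 7·7 + 8·8 + 15·15 = 338
λ ≈ 3698/338 = 10.941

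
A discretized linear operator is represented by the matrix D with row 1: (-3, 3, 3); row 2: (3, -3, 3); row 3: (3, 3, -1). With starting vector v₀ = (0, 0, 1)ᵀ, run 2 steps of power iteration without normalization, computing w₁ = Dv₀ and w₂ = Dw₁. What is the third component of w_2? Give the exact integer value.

19

w1 = Dv₀ = ((-3)·0 + 3·0 + 3·1; 3·0 + (-3)·0 + 3·1; 3·0 + 3·0 + (-1)·1) = (3, 3, -1)
w2 = Dw1 = ((-3)·3 + 3·3 + 3·(-1); 3·3 + (-3)·3 + 3·(-1); 3·3 + 3·3 + (-1)·(-1)) = (-3, -3, 19)
The requested component of w2 is 19.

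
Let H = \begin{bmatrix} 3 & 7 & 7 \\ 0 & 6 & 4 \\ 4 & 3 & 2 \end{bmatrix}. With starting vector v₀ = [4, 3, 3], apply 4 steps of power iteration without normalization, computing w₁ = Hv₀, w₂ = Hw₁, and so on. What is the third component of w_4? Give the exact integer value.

w1 = Hv₀ = (54, 30, 31)
w2 = Hw1 = (589, 304, 368)
w3 = Hw2 = (6471, 3296, 4004)
w4 = Hw3 = (70513, 35792, 43780)
The requested component of w4 is 43780.

43780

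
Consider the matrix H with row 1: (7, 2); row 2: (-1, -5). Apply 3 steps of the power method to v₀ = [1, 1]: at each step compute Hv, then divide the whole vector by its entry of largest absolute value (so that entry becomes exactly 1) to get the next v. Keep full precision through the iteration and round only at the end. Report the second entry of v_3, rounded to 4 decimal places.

-0.3910

Hv0 = (9.00000, -6.00000); divide by 9.00000 → v1 = (1.00000, -0.66667)
Hv1 = (5.66667, 2.33333); divide by 5.66667 → v2 = (1.00000, 0.41176)
Hv2 = (7.82353, -3.05882); divide by 7.82353 → v3 = (1.00000, -0.39098)
Requested entry of v3: -156/399 = -0.3910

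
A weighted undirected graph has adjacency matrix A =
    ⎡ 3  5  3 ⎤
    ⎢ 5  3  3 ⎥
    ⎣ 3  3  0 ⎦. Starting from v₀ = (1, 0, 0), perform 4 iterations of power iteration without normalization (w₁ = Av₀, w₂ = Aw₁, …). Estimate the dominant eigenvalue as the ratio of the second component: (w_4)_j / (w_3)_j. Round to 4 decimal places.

w1 = Av₀ = (3, 5, 3)
w2 = Aw1 = (43, 39, 24)
w3 = Aw2 = (396, 404, 246)
w4 = Aw3 = (3946, 3930, 2400)
Ratio at component: 3930 / 404 = 9.7277

9.7277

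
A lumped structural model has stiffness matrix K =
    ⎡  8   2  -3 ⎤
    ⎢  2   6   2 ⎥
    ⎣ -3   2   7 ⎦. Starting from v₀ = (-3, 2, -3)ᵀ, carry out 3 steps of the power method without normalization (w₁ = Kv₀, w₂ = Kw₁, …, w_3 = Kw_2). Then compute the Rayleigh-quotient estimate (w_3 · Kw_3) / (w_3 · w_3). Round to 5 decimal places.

w1 = Kv₀ = (8·(-3) + 2·2 + (-3)·(-3); 2·(-3) + 6·2 + 2·(-3); (-3)·(-3) + 2·2 + 7·(-3)) = (-11, 0, -8)
w2 = Kw1 = (8·(-11) + 2·0 + (-3)·(-8); 2·(-11) + 6·0 + 2·(-8); (-3)·(-11) + 2·0 + 7·(-8)) = (-64, -38, -23)
w3 = Kw2 = (-519, -402, -45)
Kw3 = (-4821, -3540, 438)
w3·Kw3 = (-519)·(-4821) + (-402)·(-3540) + (-45)·438 = 3905469; w3·w3 = (-519)·(-519) + (-402)·(-402) + (-45)·(-45) = 432990
λ ≈ 3905469/432990 = 9.01977

9.01977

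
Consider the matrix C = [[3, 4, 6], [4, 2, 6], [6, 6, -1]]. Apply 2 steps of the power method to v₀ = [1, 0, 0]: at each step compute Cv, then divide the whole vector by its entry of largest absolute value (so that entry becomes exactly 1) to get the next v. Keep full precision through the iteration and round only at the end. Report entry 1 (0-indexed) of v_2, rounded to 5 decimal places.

Cv0 = (3.000000, 4.000000, 6.000000); divide by 6.000000 → v1 = (0.500000, 0.666667, 1.000000)
Cv1 = (10.166667, 9.333333, 6.000000); divide by 10.166667 → v2 = (1.000000, 0.918033, 0.590164)
Requested entry of v2: 56/61 = 0.91803

0.91803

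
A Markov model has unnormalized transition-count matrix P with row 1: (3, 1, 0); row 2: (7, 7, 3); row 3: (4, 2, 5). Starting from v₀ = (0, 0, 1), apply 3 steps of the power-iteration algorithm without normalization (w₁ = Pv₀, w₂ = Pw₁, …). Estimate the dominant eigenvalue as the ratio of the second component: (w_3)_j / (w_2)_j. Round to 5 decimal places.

λ ≈ 10.16667

w1 = Pv₀ = (3·0 + 1·0 + 0·1; 7·0 + 7·0 + 3·1; 4·0 + 2·0 + 5·1) = (0, 3, 5)
w2 = Pw1 = (3·0 + 1·3 + 0·5; 7·0 + 7·3 + 3·5; 4·0 + 2·3 + 5·5) = (3, 36, 31)
w3 = Pw2 = (45, 366, 239)
Ratio at component: 366 / 36 = 10.16667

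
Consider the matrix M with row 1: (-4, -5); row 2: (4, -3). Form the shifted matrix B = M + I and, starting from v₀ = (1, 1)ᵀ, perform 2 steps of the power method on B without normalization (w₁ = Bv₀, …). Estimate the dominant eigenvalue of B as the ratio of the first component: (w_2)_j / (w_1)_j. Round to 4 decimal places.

μ ≈ -1.7500

B = M + I has rows (-3, -5); (4, -2)
w1 = Bv₀ = ((-3)·1 + (-5)·1; 4·1 + (-2)·1) = (-8, 2)
w2 = Bw1 = ((-3)·(-8) + (-5)·2; 4·(-8) + (-2)·2) = (14, -36)
Ratio: 14/-8 = -1.7500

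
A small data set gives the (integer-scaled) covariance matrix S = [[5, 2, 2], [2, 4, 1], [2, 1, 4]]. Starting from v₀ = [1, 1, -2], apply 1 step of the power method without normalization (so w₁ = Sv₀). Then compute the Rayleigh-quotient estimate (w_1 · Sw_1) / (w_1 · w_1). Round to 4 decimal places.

w1 = Sv₀ = (3, 4, -5)
Sw1 = (13, 17, -10)
w1·Sw1 = 3·13 + 4·17 + (-5)·(-10) = 157; w1·w1 = 3·3 + 4·4 + (-5)·(-5) = 50
λ ≈ 157/50 = 3.1400

3.1400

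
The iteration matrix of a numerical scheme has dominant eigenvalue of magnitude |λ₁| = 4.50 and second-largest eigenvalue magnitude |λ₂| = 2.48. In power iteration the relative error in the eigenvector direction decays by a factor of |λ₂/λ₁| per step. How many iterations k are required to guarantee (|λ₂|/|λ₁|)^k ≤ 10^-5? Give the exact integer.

20

|λ₂/λ₁| = 2.48/4.50 = 0.55111
Need k ≥ ln(10^-5) / ln(0.55111) = -11.5129 / -0.5958 ≈ 19.323
Smallest integer k satisfying the bound: 20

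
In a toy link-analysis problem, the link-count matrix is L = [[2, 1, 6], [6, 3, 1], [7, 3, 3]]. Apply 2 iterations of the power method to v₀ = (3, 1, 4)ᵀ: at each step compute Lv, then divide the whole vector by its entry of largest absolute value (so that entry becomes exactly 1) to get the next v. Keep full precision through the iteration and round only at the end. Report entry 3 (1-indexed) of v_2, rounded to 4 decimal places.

Lv0 = (31.00000, 25.00000, 36.00000); divide by 36.00000 → v1 = (0.86111, 0.69444, 1.00000)
Lv1 = (8.41667, 8.25000, 11.11111); divide by 11.11111 → v2 = (0.75750, 0.74250, 1.00000)
Requested entry of v2: 400/400 = 1.0000

1.0000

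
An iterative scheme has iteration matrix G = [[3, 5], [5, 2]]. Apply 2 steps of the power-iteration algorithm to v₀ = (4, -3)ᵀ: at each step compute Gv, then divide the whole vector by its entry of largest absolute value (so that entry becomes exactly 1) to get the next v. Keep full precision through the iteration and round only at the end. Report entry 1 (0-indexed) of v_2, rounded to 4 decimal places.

0.2131

Gv0 = (-3.00000, 14.00000); divide by 14.00000 → v1 = (-0.21429, 1.00000)
Gv1 = (4.35714, 0.92857); divide by 4.35714 → v2 = (1.00000, 0.21311)
Requested entry of v2: 13/61 = 0.2131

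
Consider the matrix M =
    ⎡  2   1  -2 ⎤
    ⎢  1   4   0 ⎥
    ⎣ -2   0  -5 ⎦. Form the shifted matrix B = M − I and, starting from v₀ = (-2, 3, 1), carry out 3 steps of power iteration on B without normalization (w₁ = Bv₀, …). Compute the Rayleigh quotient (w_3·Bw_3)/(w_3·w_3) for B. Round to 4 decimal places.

B = M − I has rows (1, 1, -2); (1, 3, 0); (-2, 0, -6)
w1 = Bv₀ = (1·(-2) + 1·3 + (-2)·1; 1·(-2) + 3·3 + 0·1; (-2)·(-2) + 0·3 + (-6)·1) = (-1, 7, -2)
w2 = Bw1 = (1·(-1) + 1·7 + (-2)·(-2); 1·(-1) + 3·7 + 0·(-2); (-2)·(-1) + 0·7 + (-6)·(-2)) = (10, 20, 14)
w3 = Bw2 = (2, 70, -104)
Bw3 = (280, 212, 620)
w3·Bw3 = -49080; w3·w3 = 15720; μ ≈ -49080/15720 = -3.1221

μ ≈ -3.1221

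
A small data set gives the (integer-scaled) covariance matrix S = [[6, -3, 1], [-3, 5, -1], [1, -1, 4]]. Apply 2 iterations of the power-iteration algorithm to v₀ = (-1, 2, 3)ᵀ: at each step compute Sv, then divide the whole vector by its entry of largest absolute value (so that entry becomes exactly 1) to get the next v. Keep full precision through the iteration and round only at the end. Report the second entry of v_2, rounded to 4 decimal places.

Sv0 = (-9.00000, 10.00000, 9.00000); divide by 10.00000 → v1 = (-0.90000, 1.00000, 0.90000)
Sv1 = (-7.50000, 6.80000, 1.70000); divide by -7.50000 → v2 = (1.00000, -0.90667, -0.22667)
Requested entry of v2: 68/-75 = -0.9067

-0.9067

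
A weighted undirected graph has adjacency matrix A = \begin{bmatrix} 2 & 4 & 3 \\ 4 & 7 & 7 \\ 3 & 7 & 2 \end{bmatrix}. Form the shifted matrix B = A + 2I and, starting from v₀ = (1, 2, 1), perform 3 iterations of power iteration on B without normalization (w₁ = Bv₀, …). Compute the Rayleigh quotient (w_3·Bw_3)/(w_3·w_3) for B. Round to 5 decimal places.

16.01258

B = A + 2I has rows (4, 4, 3); (4, 9, 7); (3, 7, 4)
w1 = Bv₀ = (4·1 + 4·2 + 3·1; 4·1 + 9·2 + 7·1; 3·1 + 7·2 + 4·1) = (15, 29, 21)
w2 = Bw1 = (4·15 + 4·29 + 3·21; 4·15 + 9·29 + 7·21; 3·15 + 7·29 + 4·21) = (239, 468, 332)
w3 = Bw2 = (3824, 7492, 5321)
Bw3 = (61227, 119971, 85200)
w3·Bw3 = 1586303980; w3·w3 = 99066081; μ ≈ 1586303980/99066081 = 16.01258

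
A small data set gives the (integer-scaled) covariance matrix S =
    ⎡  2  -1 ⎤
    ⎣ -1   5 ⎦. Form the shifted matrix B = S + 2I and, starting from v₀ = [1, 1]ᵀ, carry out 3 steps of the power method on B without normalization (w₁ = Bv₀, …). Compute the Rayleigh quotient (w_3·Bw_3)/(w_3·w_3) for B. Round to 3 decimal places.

B = S + 2I has rows (4, -1); (-1, 7)
w1 = Bv₀ = (4·1 + (-1)·1; (-1)·1 + 7·1) = (3, 6)
w2 = Bw1 = (4·3 + (-1)·6; (-1)·3 + 7·6) = (6, 39)
w3 = Bw2 = (-15, 267)
Bw3 = (-327, 1884)
w3·Bw3 = 507933; w3·w3 = 71514; μ ≈ 507933/71514 = 7.103

μ ≈ 7.103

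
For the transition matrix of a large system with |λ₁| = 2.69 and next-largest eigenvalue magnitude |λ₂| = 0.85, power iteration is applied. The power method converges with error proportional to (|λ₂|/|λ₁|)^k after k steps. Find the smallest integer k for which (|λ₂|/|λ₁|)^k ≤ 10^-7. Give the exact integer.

|λ₂/λ₁| = 0.85/2.69 = 0.31599
Need k ≥ ln(10^-7) / ln(0.31599) = -16.1181 / -1.1521 ≈ 13.991
Smallest integer k satisfying the bound: 14

14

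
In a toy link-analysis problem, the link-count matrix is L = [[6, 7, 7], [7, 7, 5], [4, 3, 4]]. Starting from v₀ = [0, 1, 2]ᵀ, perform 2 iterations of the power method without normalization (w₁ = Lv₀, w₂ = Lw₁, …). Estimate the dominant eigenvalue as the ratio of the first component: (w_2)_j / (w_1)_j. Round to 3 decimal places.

w1 = Lv₀ = (6·0 + 7·1 + 7·2; 7·0 + 7·1 + 5·2; 4·0 + 3·1 + 4·2) = (21, 17, 11)
w2 = Lw1 = (6·21 + 7·17 + 7·11; 7·21 + 7·17 + 5·11; 4·21 + 3·17 + 4·11) = (322, 321, 179)
Ratio at component: 322 / 21 = 15.333

λ ≈ 15.333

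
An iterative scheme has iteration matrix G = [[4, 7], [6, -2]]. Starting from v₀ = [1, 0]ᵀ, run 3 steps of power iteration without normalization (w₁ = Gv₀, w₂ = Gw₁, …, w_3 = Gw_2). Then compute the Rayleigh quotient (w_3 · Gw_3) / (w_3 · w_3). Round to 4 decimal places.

w1 = Gv₀ = (4·1 + 7·0; 6·1 + (-2)·0) = (4, 6)
w2 = Gw1 = (4·4 + 7·6; 6·4 + (-2)·6) = (58, 12)
w3 = Gw2 = (316, 324)
Gw3 = (3532, 1248)
w3·Gw3 = 316·3532 + 324·1248 = 1520464; w3·w3 = 316·316 + 324·324 = 204832
λ ≈ 1520464/204832 = 7.4230

7.4230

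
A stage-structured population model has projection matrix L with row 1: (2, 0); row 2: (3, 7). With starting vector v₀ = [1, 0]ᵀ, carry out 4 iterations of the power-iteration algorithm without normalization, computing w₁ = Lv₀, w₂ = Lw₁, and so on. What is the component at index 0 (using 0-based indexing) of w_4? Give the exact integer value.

w1 = Lv₀ = (2·1 + 0·0; 3·1 + 7·0) = (2, 3)
w2 = Lw1 = (2·2 + 0·3; 3·2 + 7·3) = (4, 27)
w3 = Lw2 = (8, 201)
w4 = Lw3 = (16, 1431)
The requested component of w4 is 16.

16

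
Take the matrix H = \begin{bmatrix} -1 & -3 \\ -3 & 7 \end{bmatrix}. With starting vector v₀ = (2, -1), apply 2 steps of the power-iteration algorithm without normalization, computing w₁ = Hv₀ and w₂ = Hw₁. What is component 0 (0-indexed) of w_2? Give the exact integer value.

38

w1 = Hv₀ = ((-1)·2 + (-3)·(-1); (-3)·2 + 7·(-1)) = (1, -13)
w2 = Hw1 = ((-1)·1 + (-3)·(-13); (-3)·1 + 7·(-13)) = (38, -94)
The requested component of w2 is 38.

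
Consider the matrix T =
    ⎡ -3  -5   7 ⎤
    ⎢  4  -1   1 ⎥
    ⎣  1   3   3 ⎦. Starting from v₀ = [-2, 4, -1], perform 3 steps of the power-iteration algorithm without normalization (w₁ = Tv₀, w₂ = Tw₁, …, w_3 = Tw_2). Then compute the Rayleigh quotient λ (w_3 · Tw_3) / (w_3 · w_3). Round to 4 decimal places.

w1 = Tv₀ = ((-3)·(-2) + (-5)·4 + 7·(-1); 4·(-2) + (-1)·4 + 1·(-1); 1·(-2) + 3·4 + 3·(-1)) = (-21, -13, 7)
w2 = Tw1 = ((-3)·(-21) + (-5)·(-13) + 7·7; 4·(-21) + (-1)·(-13) + 1·7; 1·(-21) + 3·(-13) + 3·7) = (177, -64, -39)
w3 = Tw2 = (-484, 733, -132)
Tw3 = (-3137, -2801, 1319)
w3·Tw3 = (-484)·(-3137) + 733·(-2801) + (-132)·1319 = -708933; w3·w3 = (-484)·(-484) + 733·733 + (-132)·(-132) = 788969
λ ≈ -708933/788969 = -0.8986

λ ≈ -0.8986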